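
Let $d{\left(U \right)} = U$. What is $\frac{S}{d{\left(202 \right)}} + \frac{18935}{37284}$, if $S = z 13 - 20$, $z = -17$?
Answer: $- \frac{2580287}{3765684} \approx -0.68521$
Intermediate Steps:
$S = -241$ ($S = \left(-17\right) 13 - 20 = -221 - 20 = -241$)
$\frac{S}{d{\left(202 \right)}} + \frac{18935}{37284} = - \frac{241}{202} + \frac{18935}{37284} = - \frac{2580287}{3765684}$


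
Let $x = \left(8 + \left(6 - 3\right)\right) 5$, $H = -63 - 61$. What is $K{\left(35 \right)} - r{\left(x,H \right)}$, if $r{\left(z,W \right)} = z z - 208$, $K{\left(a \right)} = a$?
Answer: $-2782$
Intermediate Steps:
$H = -124$
$x = 55$ ($x = \left(8 + 3\right) 5 = 11 \cdot 5 = 55$)
$r{\left(z,W \right)} = -208 + z^{2}$ ($r{\left(z,W \right)} = z^{2} - 208 = -208 + z^{2}$)
$K{\left(35 \right)} - r{\left(x,H \right)} = 35 - \left(-208 + 55^{2}\right) = 35 - \left(-208 + 3025\right) = 35 - 2817 = -2782$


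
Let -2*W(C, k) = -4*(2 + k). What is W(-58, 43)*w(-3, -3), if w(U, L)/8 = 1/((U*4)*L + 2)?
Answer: 360/19 ≈ 18.947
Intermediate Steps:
W(C, k) = 4 + 2*k (W(C, k) = -(-2)*(2 + k) = -(-8 - 4*k)/2 = 4 + 2*k)
w(U, L) = 8/(2 + 4*L*U) (w(U, L) = 8/((U*4)*L + 2) = 8/((4*U)*L + 2) = 8/(4*L*U + 2) = 8/(2 + 4*L*U))
W(-58, 43)*w(-3, -3) = (4 + 2*43)*(4/(1 + 2*(-3)*(-3))) = (4 + 86)*(4/(1 + 18)) = 90*(4/19) = 360/19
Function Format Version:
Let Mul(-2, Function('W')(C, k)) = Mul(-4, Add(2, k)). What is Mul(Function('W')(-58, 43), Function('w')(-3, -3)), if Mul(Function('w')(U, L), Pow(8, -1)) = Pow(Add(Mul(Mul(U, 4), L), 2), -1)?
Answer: Rational(360, 19) ≈ 18.947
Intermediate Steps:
Function('W')(C, k) = Add(4, Mul(2, k)) (Function('W')(C, k) = Mul(Rational(-1, 2), Mul(-4, Add(2, k))) = Mul(Rational(-1, 2), Add(-8, Mul(-4, k))) = Add(4, Mul(2, k)))
Function('w')(U, L) = Mul(8, Pow(Add(2, Mul(4, L, U)), -1)) (Function('w')(U, L) = Mul(8, Pow(Add(Mul(Mul(U, 4), L), 2), -1)) = Mul(8, Pow(Add(Mul(Mul(4, U), L), 2), -1)) = Mul(8, Pow(Add(Mul(4, L, U), 2), -1)) = Mul(8, Pow(Add(2, Mul(4, L, U)), -1)))
Mul(Function('W')(-58, 43), Function('w')(-3, -3)) = Mul(Add(4, Mul(2, 43)), Mul(4, Pow(Add(1, Mul(2, -3, -3)), -1))) = Mul(Add(4, 86), Mul(4, Pow(Add(1, 18), -1))) = Mul(90, Mul(4, Pow(19, -1))) = Mul(90, Mul(4, Rational(1, 19))) = Mul(90, Rational(4, 19)) = Rational(360, 19)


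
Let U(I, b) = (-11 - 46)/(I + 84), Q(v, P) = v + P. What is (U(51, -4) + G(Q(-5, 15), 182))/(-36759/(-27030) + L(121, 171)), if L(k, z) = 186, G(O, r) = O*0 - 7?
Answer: -601868/15193017 ≈ -0.039615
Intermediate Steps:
Q(v, P) = P + v
G(O, r) = -7 (G(O, r) = 0 - 7 = -7)
U(I, b) = -57/(84 + I)
(U(51, -4) + G(Q(-5, 15), 182))/(-36759/(-27030) + L(121, 171)) = (-57/(84 + 51) - 7)/(-36759/(-27030) + 186) = (-57/135 - 7)/(-36759*(-1/27030) + 186) = (-57*1/135 - 7)/(12253/9010 + 186) = (-19/45 - 7)/(1688113/9010) = -334/45*9010/1688113 = -601868/15193017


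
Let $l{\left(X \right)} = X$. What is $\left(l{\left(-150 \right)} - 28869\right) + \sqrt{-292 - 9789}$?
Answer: $-29019 + i \sqrt{10081} \approx -29019.0 + 100.4 i$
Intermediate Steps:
$\left(l{\left(-150 \right)} - 28869\right) + \sqrt{-292 - 9789} = \left(-150 - 28869\right) + \sqrt{-292 - 9789} = -29019 + \sqrt{-10081} = -29019 + i \sqrt{10081}$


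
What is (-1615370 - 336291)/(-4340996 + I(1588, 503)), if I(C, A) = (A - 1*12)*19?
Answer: 1951661/4331667 ≈ 0.45056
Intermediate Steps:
I(C, A) = -228 + 19*A (I(C, A) = (A - 12)*19 = (-12 + A)*19 = -228 + 19*A)
(-1615370 - 336291)/(-4340996 + I(1588, 503)) = (-1615370 - 336291)/(-4340996 + (-228 + 19*503)) = -1951661/(-4340996 + (-228 + 9557)) = -1951661/(-4340996 + 9329) = -1951661/(-4331667) = -1951661*(-1/4331667) = 1951661/4331667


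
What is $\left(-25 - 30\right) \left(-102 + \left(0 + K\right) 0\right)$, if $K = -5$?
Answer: $5610$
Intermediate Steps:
$\left(-25 - 30\right) \left(-102 + \left(0 + K\right) 0\right) = \left(-25 - 30\right) \left(-102 + \left(0 - 5\right) 0\right) = \left(-25 - 30\right) \left(-102 - 0\right) = - 55 \left(-102 + 0\right) = \left(-55\right) \left(-102\right) = 5610$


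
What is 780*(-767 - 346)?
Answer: -868140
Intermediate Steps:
780*(-767 - 346) = 780*(-1113) = -868140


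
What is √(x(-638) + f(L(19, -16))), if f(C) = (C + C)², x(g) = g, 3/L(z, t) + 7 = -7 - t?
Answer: I*√629 ≈ 25.08*I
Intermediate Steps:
L(z, t) = 3/(-14 - t) (L(z, t) = 3/(-7 + (-7 - t)) = 3/(-14 - t))
f(C) = 4*C² (f(C) = (2*C)² = 4*C²)
√(x(-638) + f(L(19, -16))) = √(-638 + 4*(-3/(14 - 16))²) = √(-638 + 4*(-3/(-2))²) = √(-638 + 4*(-3*(-½))²) = √(-638 + 4*(3/2)²) = √(-638 + 4*(9/4)) = √(-638 + 9) = √(-629) = I*√629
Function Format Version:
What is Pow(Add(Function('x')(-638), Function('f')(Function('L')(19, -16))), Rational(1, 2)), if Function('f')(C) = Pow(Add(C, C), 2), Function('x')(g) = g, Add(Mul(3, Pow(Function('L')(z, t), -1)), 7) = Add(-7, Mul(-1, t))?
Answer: Mul(I, Pow(629, Rational(1, 2))) ≈ Mul(25.080, I)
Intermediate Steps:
Function('L')(z, t) = Mul(3, Pow(Add(-14, Mul(-1, t)), -1)) (Function('L')(z, t) = Mul(3, Pow(Add(-7, Add(-7, Mul(-1, t))), -1)) = Mul(3, Pow(Add(-14, Mul(-1, t)), -1)))
Function('f')(C) = Mul(4, Pow(C, 2)) (Function('f')(C) = Pow(Mul(2, C), 2) = Mul(4, Pow(C, 2)))
Pow(Add(Function('x')(-638), Function('f')(Function('L')(19, -16))), Rational(1, 2)) = Pow(Add(-638, Mul(4, Pow(Mul(-3, Pow(Add(14, -16), -1)), 2))), Rational(1, 2)) = Pow(Add(-638, Mul(4, Pow(Mul(-3, Pow(-2, -1)), 2))), Rational(1, 2)) = Pow(Add(-638, Mul(4, Pow(Mul(-3, Rational(-1, 2)), 2))), Rational(1, 2)) = Pow(Add(-638, Mul(4, Pow(Rational(3, 2), 2))), Rational(1, 2)) = Pow(Add(-638, Mul(4, Rational(9, 4))), Rational(1, 2)) = Pow(Add(-638, 9), Rational(1, 2)) = Pow(-629, Rational(1, 2)) = Mul(I, Pow(629, Rational(1, 2)))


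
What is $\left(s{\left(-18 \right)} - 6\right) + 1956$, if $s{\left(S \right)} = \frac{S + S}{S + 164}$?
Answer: $\frac{142332}{73} \approx 1949.8$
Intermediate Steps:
$s{\left(S \right)} = \frac{2 S}{164 + S}$
$\left(s{\left(-18 \right)} - 6\right) + 1956 = \left(2 \left(-18\right) \frac{1}{164 - 18} - 6\right) + 1956 = \left(2 \left(-18\right) \frac{1}{146} - 6\right) + 1956 = \left(- \frac{18}{73} - 6\right) + 1956 = - \frac{456}{73} + 1956 = \frac{142332}{73}$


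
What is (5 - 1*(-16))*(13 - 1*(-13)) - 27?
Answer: 519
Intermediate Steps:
(5 - 1*(-16))*(13 - 1*(-13)) - 27 = (5 + 16)*(13 + 13) - 27 = 21*26 - 27 = 546 - 27 = 519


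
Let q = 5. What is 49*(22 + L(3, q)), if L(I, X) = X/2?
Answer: 2401/2 ≈ 1200.5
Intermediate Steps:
L(I, X) = X/2 (L(I, X) = X*(½) = X/2)
49*(22 + L(3, q)) = 49*(22 + (½)*5) = 49*(22 + 5/2) = 49*(49/2) = 2401/2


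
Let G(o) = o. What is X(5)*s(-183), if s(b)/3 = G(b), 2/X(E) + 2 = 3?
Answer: -1098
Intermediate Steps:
X(E) = 2 (X(E) = 2/(-2 + 3) = 2/1 = 2*1 = 2)
s(b) = 3*b
X(5)*s(-183) = 2*(3*(-183)) = 2*(-549) = -1098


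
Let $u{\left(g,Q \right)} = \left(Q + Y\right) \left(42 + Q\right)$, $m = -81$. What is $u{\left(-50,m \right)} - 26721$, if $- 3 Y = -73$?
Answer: $-24511$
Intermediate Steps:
$Y = \frac{73}{3}$ ($Y = \left(- \frac{1}{3}\right) \left(-73\right) = \frac{73}{3} \approx 24.333$)
$u{\left(g,Q \right)} = \left(42 + Q\right) \left(\frac{73}{3} + Q\right)$ ($u{\left(g,Q \right)} = \left(Q + \frac{73}{3}\right) \left(42 + Q\right) = \left(\frac{73}{3} + Q\right) \left(42 + Q\right) = \left(42 + Q\right) \left(\frac{73}{3} + Q\right)$)
$u{\left(-50,m \right)} - 26721 = \left(1022 + \left(-81\right)^{2} + \frac{199}{3} \left(-81\right)\right) - 26721 = \left(1022 + 6561 - 5373\right) - 26721 = 2210 - 26721 = -24511$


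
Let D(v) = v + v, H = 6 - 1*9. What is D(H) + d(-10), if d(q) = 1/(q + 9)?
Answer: -7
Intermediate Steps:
H = -3 (H = 6 - 9 = -3)
d(q) = 1/(9 + q)
D(v) = 2*v
D(H) + d(-10) = 2*(-3) + 1/(9 - 10) = -6 + 1/(-1) = -6 - 1 = -7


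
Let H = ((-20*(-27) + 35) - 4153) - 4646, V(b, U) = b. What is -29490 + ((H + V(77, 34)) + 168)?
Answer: -37469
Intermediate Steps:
H = -8224 (H = ((540 + 35) - 4153) - 4646 = (575 - 4153) - 4646 = -3578 - 4646 = -8224)
-29490 + ((H + V(77, 34)) + 168) = -29490 + ((-8224 + 77) + 168) = -29490 + (-8147 + 168) = -29490 - 7979 = -37469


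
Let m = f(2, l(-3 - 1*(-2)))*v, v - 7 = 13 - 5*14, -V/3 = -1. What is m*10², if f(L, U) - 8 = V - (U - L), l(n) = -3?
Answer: -80000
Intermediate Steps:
V = 3 (V = -3*(-1) = 3)
v = -50 (v = 7 + (13 - 5*14) = 7 + (13 - 70) = 7 - 57 = -50)
f(L, U) = 11 + L - U (f(L, U) = 8 + (3 - (U - L)) = 8 + (3 + (L - U)) = 8 + (3 + L - U) = 11 + L - U)
m = -800 (m = (11 + 2 - 1*(-3))*(-50) = (11 + 2 + 3)*(-50) = 16*(-50) = -800)
m*10² = -800*10² = -800*100 = -80000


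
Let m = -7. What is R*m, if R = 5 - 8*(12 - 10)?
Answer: 77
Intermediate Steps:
R = -11 (R = 5 - 8*2 = 5 - 16 = -11)
R*m = -11*(-7) = 77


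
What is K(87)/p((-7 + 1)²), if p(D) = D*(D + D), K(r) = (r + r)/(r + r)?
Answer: 1/2592 ≈ 0.00038580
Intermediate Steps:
K(r) = 1 (K(r) = (2*r)/((2*r)) = (2*r)*(1/(2*r)) = 1)
p(D) = 2*D² (p(D) = D*(2*D) = 2*D²)
K(87)/p((-7 + 1)²) = 1/(2*((-7 + 1)²)²) = 1/(2*((-6)²)²) = 1/(2*36²) = 1/(2*1296) = 1/2592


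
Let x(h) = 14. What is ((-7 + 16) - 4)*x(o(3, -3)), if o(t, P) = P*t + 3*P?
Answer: 70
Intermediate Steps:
o(t, P) = 3*P + P*t
((-7 + 16) - 4)*x(o(3, -3)) = ((-7 + 16) - 4)*14 = (9 - 4)*14 = 5*14 = 70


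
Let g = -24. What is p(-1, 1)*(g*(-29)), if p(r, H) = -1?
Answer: -696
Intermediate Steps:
p(-1, 1)*(g*(-29)) = -(-24)*(-29) = -1*696 = -696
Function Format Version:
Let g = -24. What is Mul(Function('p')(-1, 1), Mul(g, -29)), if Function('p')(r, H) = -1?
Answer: -696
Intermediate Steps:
Mul(Function('p')(-1, 1), Mul(g, -29)) = Mul(-1, Mul(-24, -29)) = Mul(-1, 696) = -696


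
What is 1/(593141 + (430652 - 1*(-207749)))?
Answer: 1/1231542 ≈ 8.1199e-7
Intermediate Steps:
1/(593141 + (430652 - 1*(-207749))) = 1/(593141 + (430652 + 207749)) = 1/(593141 + 638401) = 1/1231542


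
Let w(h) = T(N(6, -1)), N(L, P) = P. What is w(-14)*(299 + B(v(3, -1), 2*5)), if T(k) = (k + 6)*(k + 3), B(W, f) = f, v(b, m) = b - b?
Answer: 3090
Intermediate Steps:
v(b, m) = 0
T(k) = (3 + k)*(6 + k) (T(k) = (6 + k)*(3 + k) = (3 + k)*(6 + k))
w(h) = 10 (w(h) = 18 + (-1)² + 9*(-1) = 18 + 1 - 9 = 10)
w(-14)*(299 + B(v(3, -1), 2*5)) = 10*(299 + 2*5) = 10*(299 + 10) = 10*309 = 3090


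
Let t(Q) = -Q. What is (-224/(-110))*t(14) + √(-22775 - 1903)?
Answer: -1568/55 + 3*I*√2742 ≈ -28.509 + 157.09*I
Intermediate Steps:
(-224/(-110))*t(14) + √(-22775 - 1903) = (-224/(-110))*(-1*14) + √(-22775 - 1903) = -224*(-1/110)*(-14) + √(-24678) = (112/55)*(-14) + 3*I*√2742 = -1568/55 + 3*I*√2742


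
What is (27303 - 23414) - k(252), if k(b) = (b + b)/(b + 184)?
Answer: 423775/109 ≈ 3887.8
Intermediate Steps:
k(b) = 2*b/(184 + b) (k(b) = (2*b)/(184 + b) = 2*b/(184 + b))
(27303 - 23414) - k(252) = (27303 - 23414) - 2*252/(184 + 252) = 3889 - 2*252/436 = 3889 - 1*126/109 = 3889 - 126/109 = 423775/109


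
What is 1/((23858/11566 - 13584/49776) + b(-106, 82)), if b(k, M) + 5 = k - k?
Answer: -5996971/19251071 ≈ -0.31151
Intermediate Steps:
b(k, M) = -5 (b(k, M) = -5 + (k - k) = -5 + 0 = -5)
1/((23858/11566 - 13584/49776) + b(-106, 82)) = 1/((23858/11566 - 13584/49776) - 5) = 1/((23858*(1/11566) - 13584*1/49776) - 5) = 1/((11929/5783 - 283/1037) - 5) = 1/(10733784/5996971 - 5) = 1/(-19251071/5996971) = -5996971/19251071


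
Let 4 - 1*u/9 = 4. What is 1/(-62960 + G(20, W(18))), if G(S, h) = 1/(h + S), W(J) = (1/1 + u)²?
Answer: -21/1322159 ≈ -1.5883e-5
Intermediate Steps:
u = 0 (u = 36 - 9*4 = 36 - 36 = 0)
W(J) = 1 (W(J) = (1/1 + 0)² = (1 + 0)² = 1² = 1)
G(S, h) = 1/(S + h)
1/(-62960 + G(20, W(18))) = 1/(-62960 + 1/(20 + 1)) = 1/(-62960 + 1/21) = 1/(-1322159/21) = -21/1322159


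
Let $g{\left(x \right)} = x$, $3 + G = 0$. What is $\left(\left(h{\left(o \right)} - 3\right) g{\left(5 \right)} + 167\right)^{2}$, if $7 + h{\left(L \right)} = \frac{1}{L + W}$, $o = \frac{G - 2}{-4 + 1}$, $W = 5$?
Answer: $\frac{221841}{16} \approx 13865.0$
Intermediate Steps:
$G = -3$ ($G = -3 + 0 = -3$)
$o = \frac{5}{3}$ ($o = \frac{-3 - 2}{-4 + 1} = - \frac{5}{-3} = \left(-5\right) \left(- \frac{1}{3}\right) = \frac{5}{3} \approx 1.6667$)
$h{\left(L \right)} = -7 + \frac{1}{5 + L}$ ($h{\left(L \right)} = -7 + \frac{1}{L + 5} = -7 + \frac{1}{5 + L}$)
$\left(\left(h{\left(o \right)} - 3\right) g{\left(5 \right)} + 167\right)^{2} = \left(\left(\frac{-34 - \frac{35}{3}}{5 + \frac{5}{3}} - 3\right) 5 + 167\right)^{2} = \left(\left(\frac{-34 - \frac{35}{3}}{\frac{20}{3}} - 3\right) 5 + 167\right)^{2} = \left(\left(\frac{3}{20} \left(- \frac{137}{3}\right) - 3\right) 5 + 167\right)^{2} = \left(\left(- \frac{137}{20} - 3\right) 5 + 167\right)^{2} = \left(\left(- \frac{197}{20}\right) 5 + 167\right)^{2} = \left(- \frac{197}{4} + 167\right)^{2} = \left(\frac{471}{4}\right)^{2} = \frac{221841}{16}$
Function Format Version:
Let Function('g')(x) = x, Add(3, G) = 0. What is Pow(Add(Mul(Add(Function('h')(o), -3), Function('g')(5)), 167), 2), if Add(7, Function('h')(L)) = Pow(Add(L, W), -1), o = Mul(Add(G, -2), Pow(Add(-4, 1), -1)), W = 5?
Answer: Rational(221841, 16) ≈ 13865.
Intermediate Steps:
G = -3 (G = Add(-3, 0) = -3)
o = Rational(5, 3) (o = Mul(Add(-3, -2), Pow(Add(-4, 1), -1)) = Mul(-5, Pow(-3, -1)) = Mul(-5, Rational(-1, 3)) = Rational(5, 3) ≈ 1.6667)
Function('h')(L) = Add(-7, Pow(Add(5, L), -1)) (Function('h')(L) = Add(-7, Pow(Add(L, 5), -1)) = Add(-7, Pow(Add(5, L), -1)))
Pow(Add(Mul(Add(Function('h')(o), -3), Function('g')(5)), 167), 2) = Pow(Add(Mul(Add(Mul(Pow(Add(5, Rational(5, 3)), -1), Add(-34, Mul(-7, Rational(5, 3)))), -3), 5), 167), 2) = Pow(Add(Mul(Add(Mul(Pow(Rational(20, 3), -1), Add(-34, Rational(-35, 3))), -3), 5), 167), 2) = Pow(Add(Mul(Add(Mul(Rational(3, 20), Rational(-137, 3)), -3), 5), 167), 2) = Pow(Add(Mul(Add(Rational(-137, 20), -3), 5), 167), 2) = Pow(Add(Mul(Rational(-197, 20), 5), 167), 2) = Pow(Add(Rational(-197, 4), 167), 2) = Pow(Rational(471, 4), 2) = Rational(221841, 16)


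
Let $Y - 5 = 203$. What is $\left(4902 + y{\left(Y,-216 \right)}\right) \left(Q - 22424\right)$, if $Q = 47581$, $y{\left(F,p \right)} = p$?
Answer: $117885702$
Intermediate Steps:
$Y = 208$ ($Y = 5 + 203 = 208$)
$\left(4902 + y{\left(Y,-216 \right)}\right) \left(Q - 22424\right) = \left(4902 - 216\right) \left(47581 - 22424\right) = 4686 \cdot 25157 = 117885702$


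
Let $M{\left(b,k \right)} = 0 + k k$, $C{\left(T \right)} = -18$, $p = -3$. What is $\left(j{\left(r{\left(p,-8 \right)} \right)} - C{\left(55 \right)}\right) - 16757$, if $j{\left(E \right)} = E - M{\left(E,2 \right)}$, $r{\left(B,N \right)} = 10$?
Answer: $-16733$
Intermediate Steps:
$M{\left(b,k \right)} = k^{2}$ ($M{\left(b,k \right)} = 0 + k^{2} = k^{2}$)
$j{\left(E \right)} = -4 + E$ ($j{\left(E \right)} = E - 2^{2} = E - 4 = -4 + E$)
$\left(j{\left(r{\left(p,-8 \right)} \right)} - C{\left(55 \right)}\right) - 16757 = \left(\left(-4 + 10\right) - -18\right) - 16757 = \left(6 + 18\right) - 16757 = 24 - 16757 = -16733$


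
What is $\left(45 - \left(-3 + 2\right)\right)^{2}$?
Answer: $2116$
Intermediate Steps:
$\left(45 - \left(-3 + 2\right)\right)^{2} = \left(45 - -1\right)^{2} = \left(45 + 1\right)^{2} = 46^{2} = 2116$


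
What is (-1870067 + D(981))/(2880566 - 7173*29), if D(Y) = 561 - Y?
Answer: -1870487/2672549 ≈ -0.69989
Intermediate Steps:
(-1870067 + D(981))/(2880566 - 7173*29) = (-1870067 + (561 - 1*981))/(2880566 - 7173*29) = (-1870067 + (561 - 981))/(2880566 - 208017) = (-1870067 - 420)/2672549 = -1870487*1/2672549 = -1870487/2672549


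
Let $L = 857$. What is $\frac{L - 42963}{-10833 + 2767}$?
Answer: $\frac{569}{109} \approx 5.2202$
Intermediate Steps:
$\frac{L - 42963}{-10833 + 2767} = \frac{857 - 42963}{-10833 + 2767} = - \frac{42106}{-8066} = \left(-42106\right) \left(- \frac{1}{8066}\right) = \frac{569}{109}$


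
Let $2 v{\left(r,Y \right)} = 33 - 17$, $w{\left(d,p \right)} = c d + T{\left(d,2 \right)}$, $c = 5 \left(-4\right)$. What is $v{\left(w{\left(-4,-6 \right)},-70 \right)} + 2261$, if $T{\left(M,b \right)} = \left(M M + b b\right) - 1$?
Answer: $2269$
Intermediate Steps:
$c = -20$
$T{\left(M,b \right)} = -1 + M^{2} + b^{2}$ ($T{\left(M,b \right)} = \left(M^{2} + b^{2}\right) - 1 = -1 + M^{2} + b^{2}$)
$w{\left(d,p \right)} = 3 + d^{2} - 20 d$ ($w{\left(d,p \right)} = - 20 d + \left(-1 + d^{2} + 2^{2}\right) = - 20 d + \left(-1 + d^{2} + 4\right) = - 20 d + \left(3 + d^{2}\right) = 3 + d^{2} - 20 d$)
$v{\left(r,Y \right)} = 8$ ($v{\left(r,Y \right)} = \frac{33 - 17}{2} = \frac{1}{2} \cdot 16 = 8$)
$v{\left(w{\left(-4,-6 \right)},-70 \right)} + 2261 = 8 + 2261 = 2269$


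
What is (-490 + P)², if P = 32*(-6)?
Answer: 465124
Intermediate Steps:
P = -192
(-490 + P)² = (-490 - 192)² = (-682)² = 465124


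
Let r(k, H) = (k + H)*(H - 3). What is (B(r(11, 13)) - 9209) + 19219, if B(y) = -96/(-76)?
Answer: 190214/19 ≈ 10011.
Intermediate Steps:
r(k, H) = (-3 + H)*(H + k) (r(k, H) = (H + k)*(-3 + H) = (-3 + H)*(H + k))
B(y) = 24/19 (B(y) = -96*(-1/76) = 24/19)
(B(r(11, 13)) - 9209) + 19219 = (24/19 - 9209) + 19219 = -174947/19 + 19219 = 190214/19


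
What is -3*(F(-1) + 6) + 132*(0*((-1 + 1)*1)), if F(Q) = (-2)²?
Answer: -30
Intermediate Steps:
F(Q) = 4
-3*(F(-1) + 6) + 132*(0*((-1 + 1)*1)) = -3*(4 + 6) + 132*(0*((-1 + 1)*1)) = -3*10 + 132*(0*(0*1)) = -30 + 132*(0*0) = -30 + 132*0 = -30 + 0 = -30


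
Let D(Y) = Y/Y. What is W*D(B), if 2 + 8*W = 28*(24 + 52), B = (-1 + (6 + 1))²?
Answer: 1063/4 ≈ 265.75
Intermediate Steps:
B = 36 (B = (-1 + 7)² = 6² = 36)
D(Y) = 1
W = 1063/4 (W = -¼ + (28*(24 + 52))/8 = -¼ + (28*76)/8 = -¼ + (⅛)*2128 = -¼ + 266 = 1063/4 ≈ 265.75)
W*D(B) = (1063/4)*1 = 1063/4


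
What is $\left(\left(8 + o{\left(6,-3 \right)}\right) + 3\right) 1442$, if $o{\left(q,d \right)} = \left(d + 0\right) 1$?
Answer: $11536$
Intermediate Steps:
$o{\left(q,d \right)} = d$ ($o{\left(q,d \right)} = d 1 = d$)
$\left(\left(8 + o{\left(6,-3 \right)}\right) + 3\right) 1442 = \left(\left(8 - 3\right) + 3\right) 1442 = \left(5 + 3\right) 1442 = 8 \cdot 1442 = 11536$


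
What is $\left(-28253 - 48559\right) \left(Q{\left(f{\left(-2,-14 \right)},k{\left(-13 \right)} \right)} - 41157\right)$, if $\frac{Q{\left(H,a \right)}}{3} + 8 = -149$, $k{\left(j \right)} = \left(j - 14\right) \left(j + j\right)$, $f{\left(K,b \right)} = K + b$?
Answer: $3197529936$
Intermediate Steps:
$k{\left(j \right)} = 2 j \left(-14 + j\right)$ ($k{\left(j \right)} = \left(-14 + j\right) 2 j = 2 j \left(-14 + j\right)$)
$Q{\left(H,a \right)} = -471$ ($Q{\left(H,a \right)} = -24 + 3 \left(-149\right) = -24 - 447 = -471$)
$\left(-28253 - 48559\right) \left(Q{\left(f{\left(-2,-14 \right)},k{\left(-13 \right)} \right)} - 41157\right) = \left(-28253 - 48559\right) \left(-471 - 41157\right) = \left(-76812\right) \left(-41628\right) = 3197529936$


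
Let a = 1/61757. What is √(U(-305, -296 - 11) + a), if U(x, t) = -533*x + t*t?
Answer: √979469861223643/61757 ≈ 506.77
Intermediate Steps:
U(x, t) = t² - 533*x (U(x, t) = -533*x + t² = t² - 533*x)
a = 1/61757 ≈ 1.6192e-5
√(U(-305, -296 - 11) + a) = √(((-296 - 11)² - 533*(-305)) + 1/61757) = √(((-307)² + 162565) + 1/61757) = √((94249 + 162565) + 1/61757) = √(256814 + 1/61757) = √(15860062199/61757) = √979469861223643/61757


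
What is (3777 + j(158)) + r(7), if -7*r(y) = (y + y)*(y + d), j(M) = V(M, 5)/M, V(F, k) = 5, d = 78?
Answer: 569911/158 ≈ 3607.0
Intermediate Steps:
j(M) = 5/M
r(y) = -2*y*(78 + y)/7 (r(y) = -(y + y)*(y + 78)/7 = -2*y*(78 + y)/7)
(3777 + j(158)) + r(7) = (3777 + 5/158) - 2/7*7*(78 + 7) = (3777 + 5*(1/158)) - 2/7*7*85 = (3777 + 5/158) - 170 = 596771/158 - 170 = 569911/158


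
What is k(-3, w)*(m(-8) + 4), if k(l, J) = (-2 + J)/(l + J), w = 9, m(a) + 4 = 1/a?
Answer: -7/48 ≈ -0.14583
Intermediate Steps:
m(a) = -4 + 1/a
k(l, J) = (-2 + J)/(J + l)
k(-3, w)*(m(-8) + 4) = ((-2 + 9)/(9 - 3))*((-4 + 1/(-8)) + 4) = (7/6)*((-4 - ⅛) + 4) = ((⅙)*7)*(-33/8 + 4) = (7/6)*(-⅛) = -7/48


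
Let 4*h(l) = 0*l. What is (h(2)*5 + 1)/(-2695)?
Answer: -1/2695 ≈ -0.00037106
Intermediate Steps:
h(l) = 0 (h(l) = (0*l)/4 = (1/4)*0 = 0)
(h(2)*5 + 1)/(-2695) = (0*5 + 1)/(-2695) = (0 + 1)*(-1/2695) = 1*(-1/2695) = -1/2695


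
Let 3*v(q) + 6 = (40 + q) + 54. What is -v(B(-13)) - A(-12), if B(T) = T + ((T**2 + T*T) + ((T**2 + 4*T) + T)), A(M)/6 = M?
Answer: -301/3 ≈ -100.33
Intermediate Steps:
A(M) = 6*M
B(T) = 3*T**2 + 6*T (B(T) = T + ((T**2 + T**2) + (T**2 + 5*T)) = T + (2*T**2 + (T**2 + 5*T)) = T + (3*T**2 + 5*T) = 3*T**2 + 6*T)
v(q) = 88/3 + q/3 (v(q) = -2 + ((40 + q) + 54)/3 = -2 + (94 + q)/3 = -2 + (94/3 + q/3) = 88/3 + q/3)
-v(B(-13)) - A(-12) = -(88/3 + (3*(-13)*(2 - 13))/3) - 6*(-12) = -(88/3 + (3*(-13)*(-11))/3) - 1*(-72) = -(88/3 + (1/3)*429) + 72 = -(88/3 + 143) + 72 = -1*517/3 + 72 = -517/3 + 72 = -301/3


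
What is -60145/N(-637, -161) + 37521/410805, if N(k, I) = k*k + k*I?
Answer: -208702477/7734180090 ≈ -0.026984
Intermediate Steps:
N(k, I) = k² + I*k
-60145/N(-637, -161) + 37521/410805 = -60145*(-1/(637*(-161 - 637))) + 37521/410805 = -60145/((-637*(-798))) + 37521*(1/410805) = -60145/508326 + 4169/45645 = -208702477/7734180090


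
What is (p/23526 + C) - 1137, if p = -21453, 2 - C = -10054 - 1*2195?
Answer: 87148837/7842 ≈ 11113.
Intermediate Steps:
C = 12251 (C = 2 - (-10054 - 1*2195) = 2 - (-10054 - 2195) = 2 - 1*(-12249) = 2 + 12249 = 12251)
(p/23526 + C) - 1137 = (-21453/23526 + 12251) - 1137 = (-21453*1/23526 + 12251) - 1137 = (-7151/7842 + 12251) - 1137 = 96065191/7842 - 1137 = 87148837/7842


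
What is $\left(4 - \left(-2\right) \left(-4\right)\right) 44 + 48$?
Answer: $-128$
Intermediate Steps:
$\left(4 - \left(-2\right) \left(-4\right)\right) 44 + 48 = \left(4 - 8\right) 44 + 48 = \left(-4\right) 44 + 48 = -176 + 48 = -128$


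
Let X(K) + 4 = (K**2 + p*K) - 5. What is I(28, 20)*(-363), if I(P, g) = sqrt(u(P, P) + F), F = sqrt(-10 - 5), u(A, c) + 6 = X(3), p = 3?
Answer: -363*sqrt(3 + I*sqrt(15)) ≈ -721.4 - 353.71*I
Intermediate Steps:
X(K) = -9 + K**2 + 3*K (X(K) = -4 + ((K**2 + 3*K) - 5) = -4 + (-5 + K**2 + 3*K) = -9 + K**2 + 3*K)
u(A, c) = 3 (u(A, c) = -6 + (-9 + 3**2 + 3*3) = -6 + (-9 + 9 + 9) = -6 + 9 = 3)
F = I*sqrt(15) (F = sqrt(-15) = I*sqrt(15) ≈ 3.873*I)
I(P, g) = sqrt(3 + I*sqrt(15))
I(28, 20)*(-363) = sqrt(3 + I*sqrt(15))*(-363) = -363*sqrt(3 + I*sqrt(15))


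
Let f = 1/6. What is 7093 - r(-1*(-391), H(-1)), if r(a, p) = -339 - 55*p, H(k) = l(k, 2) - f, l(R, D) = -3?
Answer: 43547/6 ≈ 7257.8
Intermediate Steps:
f = ⅙ ≈ 0.16667
H(k) = -19/6 (H(k) = -3 - 1*⅙ = -3 - ⅙ = -19/6)
r(a, p) = -339 - 55*p
7093 - r(-1*(-391), H(-1)) = 7093 - (-339 - 55*(-19/6)) = 7093 - (-339 + 1045/6) = 7093 - 1*(-989/6) = 7093 + 989/6 = 43547/6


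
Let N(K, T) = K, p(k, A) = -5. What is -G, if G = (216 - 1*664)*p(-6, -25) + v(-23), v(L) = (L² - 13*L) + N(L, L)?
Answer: -3045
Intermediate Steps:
v(L) = L² - 12*L (v(L) = (L² - 13*L) + L = L² - 12*L)
G = 3045 (G = (216 - 1*664)*(-5) - 23*(-12 - 23) = (216 - 664)*(-5) - 23*(-35) = -448*(-5) + 805 = 2240 + 805 = 3045)
-G = -1*3045 = -3045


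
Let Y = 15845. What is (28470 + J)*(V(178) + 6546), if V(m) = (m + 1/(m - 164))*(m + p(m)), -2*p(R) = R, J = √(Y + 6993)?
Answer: 4462971435/7 + 313521*√22838/14 ≈ 6.4095e+8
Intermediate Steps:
J = √22838 (J = √(15845 + 6993) = √22838 ≈ 151.12)
p(R) = -R/2
V(m) = m*(m + 1/(-164 + m))/2 (V(m) = (m + 1/(m - 164))*(m - m/2) = (m + 1/(-164 + m))*(m/2) = m*(m + 1/(-164 + m))/2)
(28470 + J)*(V(178) + 6546) = (28470 + √22838)*((½)*178*(1 + 178² - 164*178)/(-164 + 178) + 6546) = (28470 + √22838)*((½)*178*(1 + 31684 - 29192)/14 + 6546) = (28470 + √22838)*((½)*178*(1/14)*2493 + 6546) = (28470 + √22838)*(221877/14 + 6546) = (28470 + √22838)*(313521/14) = 4462971435/7 + 313521*√22838/14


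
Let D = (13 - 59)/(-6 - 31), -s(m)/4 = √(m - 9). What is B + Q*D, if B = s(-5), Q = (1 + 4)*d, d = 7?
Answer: 1610/37 - 4*I*√14 ≈ 43.513 - 14.967*I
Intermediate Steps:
s(m) = -4*√(-9 + m) (s(m) = -4*√(m - 9) = -4*√(-9 + m))
Q = 35 (Q = (1 + 4)*7 = 5*7 = 35)
D = 46/37 (D = -46/(-37) = -46*(-1/37) = 46/37 ≈ 1.2432)
B = -4*I*√14 (B = -4*√(-9 - 5) = -4*I*√14 ≈ -14.967*I)
B + Q*D = -4*I*√14 + 35*(46/37) = -4*I*√14 + 1610/37 = 1610/37 - 4*I*√14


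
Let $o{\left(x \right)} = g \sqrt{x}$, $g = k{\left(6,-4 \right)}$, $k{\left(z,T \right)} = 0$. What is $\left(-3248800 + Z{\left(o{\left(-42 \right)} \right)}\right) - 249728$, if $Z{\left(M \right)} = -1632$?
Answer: $-3500160$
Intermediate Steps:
$g = 0$
$o{\left(x \right)} = 0$ ($o{\left(x \right)} = 0 \sqrt{x} = 0$)
$\left(-3248800 + Z{\left(o{\left(-42 \right)} \right)}\right) - 249728 = \left(-3248800 - 1632\right) - 249728 = -3250432 - 249728 = -3500160$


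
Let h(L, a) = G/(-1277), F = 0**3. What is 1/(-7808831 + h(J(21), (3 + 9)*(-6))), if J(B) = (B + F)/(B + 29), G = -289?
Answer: -1277/9971876898 ≈ -1.2806e-7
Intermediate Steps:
F = 0
J(B) = B/(29 + B) (J(B) = (B + 0)/(B + 29) = B/(29 + B))
h(L, a) = 289/1277 (h(L, a) = -289/(-1277) = -289*(-1/1277) = 289/1277)
1/(-7808831 + h(J(21), (3 + 9)*(-6))) = 1/(-7808831 + 289/1277) = 1/(-9971876898/1277) = -1277/9971876898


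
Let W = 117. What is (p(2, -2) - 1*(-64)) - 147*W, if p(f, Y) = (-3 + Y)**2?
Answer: -17110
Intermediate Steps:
(p(2, -2) - 1*(-64)) - 147*W = ((-3 - 2)**2 - 1*(-64)) - 147*117 = ((-5)**2 + 64) - 17199 = (25 + 64) - 17199 = 89 - 17199 = -17110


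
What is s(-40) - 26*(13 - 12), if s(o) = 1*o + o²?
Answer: 1534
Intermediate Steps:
s(o) = o + o²
s(-40) - 26*(13 - 12) = -40*(1 - 40) - 26*(13 - 12) = -40*(-39) - 26*1 = 1560 - 26 = 1534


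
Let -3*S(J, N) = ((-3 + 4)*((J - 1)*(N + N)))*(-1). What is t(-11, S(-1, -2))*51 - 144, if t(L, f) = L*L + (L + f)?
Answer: 5602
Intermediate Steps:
S(J, N) = 2*N*(-1 + J)/3 (S(J, N) = -(-3 + 4)*((J - 1)*(N + N))*(-1)/3 = -1*((-1 + J)*(2*N))*(-1)/3 = -1*(2*N*(-1 + J))*(-1)/3 = -2*N*(-1 + J)*(-1)/3 = -(-2)*N*(-1 + J)/3 = 2*N*(-1 + J)/3)
t(L, f) = L + f + L² (t(L, f) = L² + (L + f) = L + f + L²)
t(-11, S(-1, -2))*51 - 144 = (-11 + (⅔)*(-2)*(-1 - 1) + (-11)²)*51 - 144 = (-11 + (⅔)*(-2)*(-2) + 121)*51 - 144 = (-11 + 8/3 + 121)*51 - 144 = (338/3)*51 - 144 = 5746 - 144 = 5602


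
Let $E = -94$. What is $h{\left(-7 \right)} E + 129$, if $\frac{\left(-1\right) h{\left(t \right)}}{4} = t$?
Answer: $-2503$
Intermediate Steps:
$h{\left(t \right)} = - 4 t$
$h{\left(-7 \right)} E + 129 = \left(-4\right) \left(-7\right) \left(-94\right) + 129 = 28 \left(-94\right) + 129 = -2632 + 129 = -2503$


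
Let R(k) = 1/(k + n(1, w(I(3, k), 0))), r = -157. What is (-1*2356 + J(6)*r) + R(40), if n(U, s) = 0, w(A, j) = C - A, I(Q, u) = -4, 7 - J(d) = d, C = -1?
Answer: -100519/40 ≈ -2513.0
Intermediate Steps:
J(d) = 7 - d
w(A, j) = -1 - A
R(k) = 1/k (R(k) = 1/(k + 0) = 1/k)
(-1*2356 + J(6)*r) + R(40) = (-1*2356 + (7 - 1*6)*(-157)) + 1/40 = (-2356 + (7 - 6)*(-157)) + 1/40 = (-2356 + 1*(-157)) + 1/40 = (-2356 - 157) + 1/40 = -2513 + 1/40 = -100519/40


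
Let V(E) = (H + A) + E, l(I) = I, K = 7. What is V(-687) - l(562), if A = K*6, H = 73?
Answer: -1134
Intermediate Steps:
A = 42 (A = 7*6 = 42)
V(E) = 115 + E (V(E) = (73 + 42) + E = 115 + E)
V(-687) - l(562) = (115 - 687) - 1*562 = -572 - 562 = -1134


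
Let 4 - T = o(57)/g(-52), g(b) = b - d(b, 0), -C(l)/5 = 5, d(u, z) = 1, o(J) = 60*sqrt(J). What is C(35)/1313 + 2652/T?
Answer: -2445538271/13151008 + 527085*sqrt(57)/10016 ≈ 211.35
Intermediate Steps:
C(l) = -25 (C(l) = -5*5 = -25)
g(b) = -1 + b (g(b) = b - 1*1 = b - 1 = -1 + b)
T = 4 + 60*sqrt(57)/53 (T = 4 - 60*sqrt(57)/(-1 - 52) = 4 - 60*sqrt(57)/(-53) = 4 - 60*sqrt(57)*(-1)/53 = 4 - (-60)*sqrt(57)/53 = 4 + 60*sqrt(57)/53 ≈ 12.547)
C(35)/1313 + 2652/T = -25/1313 + 2652/(4 + 60*sqrt(57)/53)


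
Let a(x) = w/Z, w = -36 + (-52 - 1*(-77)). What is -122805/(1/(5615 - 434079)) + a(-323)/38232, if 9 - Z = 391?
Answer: 768459117611508491/14604624 ≈ 5.2618e+10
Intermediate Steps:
Z = -382 (Z = 9 - 1*391 = 9 - 391 = -382)
w = -11 (w = -36 + (-52 + 77) = -36 + 25 = -11)
a(x) = 11/382 (a(x) = -11/(-382) = -11*(-1/382) = 11/382)
-122805/(1/(5615 - 434079)) + a(-323)/38232 = -122805/(1/(5615 - 434079)) + (11/382)/38232 = -122805/(1/(-428464)) + (11/382)*(1/38232) = -122805/(-1/428464) + 11/14604624 = -122805*(-428464) + 11/14604624 = 52617521520 + 11/14604624 = 768459117611508491/14604624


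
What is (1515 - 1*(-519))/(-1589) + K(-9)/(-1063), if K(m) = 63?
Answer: -2262249/1689107 ≈ -1.3393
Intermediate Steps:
(1515 - 1*(-519))/(-1589) + K(-9)/(-1063) = (1515 - 1*(-519))/(-1589) + 63/(-1063) = (1515 + 519)*(-1/1589) + 63*(-1/1063) = 2034*(-1/1589) - 63/1063 = -2034/1589 - 63/1063 = -2262249/1689107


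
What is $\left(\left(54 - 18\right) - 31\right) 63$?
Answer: $315$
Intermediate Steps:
$\left(\left(54 - 18\right) - 31\right) 63 = \left(36 - 31\right) 63 = 5 \cdot 63 = 315$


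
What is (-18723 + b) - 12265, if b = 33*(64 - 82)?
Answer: -31582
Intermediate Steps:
b = -594 (b = 33*(-18) = -594)
(-18723 + b) - 12265 = (-18723 - 594) - 12265 = -19317 - 12265 = -31582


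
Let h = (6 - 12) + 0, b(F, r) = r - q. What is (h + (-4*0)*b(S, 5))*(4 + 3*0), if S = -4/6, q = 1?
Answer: -24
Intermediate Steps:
S = -⅔ (S = -4*⅙ = -⅔ ≈ -0.66667)
b(F, r) = -1 + r (b(F, r) = r - 1*1 = r - 1 = -1 + r)
h = -6 (h = -6 + 0 = -6)
(h + (-4*0)*b(S, 5))*(4 + 3*0) = (-6 + (-4*0)*(-1 + 5))*(4 + 3*0) = (-6 + 0*4)*(4 + 0) = (-6 + 0)*4 = -6*4 = -24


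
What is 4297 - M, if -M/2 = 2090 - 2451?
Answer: 3575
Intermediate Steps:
M = 722 (M = -2*(2090 - 2451) = -2*(-361) = 722)
4297 - M = 4297 - 1*722 = 4297 - 722 = 3575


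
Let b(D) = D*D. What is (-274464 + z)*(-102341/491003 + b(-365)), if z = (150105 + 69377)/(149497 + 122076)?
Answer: -4875732767906083738260/133343157719 ≈ -3.6565e+10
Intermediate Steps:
z = 219482/271573 ≈ 0.80819
b(D) = D²
(-274464 + z)*(-102341/491003 + b(-365)) = (-274464 + 219482/271573)*(-102341/491003 + (-365)²) = -74536792390*(-102341*1/491003 + 133225)/271573 = -74536792390*(-102341/491003 + 133225)/271573 = -74536792390/271573*65413772334/491003 = -4875732767906083738260/133343157719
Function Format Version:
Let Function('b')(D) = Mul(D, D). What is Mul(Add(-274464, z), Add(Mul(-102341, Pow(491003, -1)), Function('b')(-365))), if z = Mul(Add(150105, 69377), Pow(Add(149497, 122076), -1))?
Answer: Rational(-4875732767906083738260, 133343157719) ≈ -3.6565e+10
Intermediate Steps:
z = Rational(219482, 271573) (z = Mul(219482, Pow(271573, -1)) = Mul(219482, Rational(1, 271573)) = Rational(219482, 271573) ≈ 0.80819)
Function('b')(D) = Pow(D, 2)
Mul(Add(-274464, z), Add(Mul(-102341, Pow(491003, -1)), Function('b')(-365))) = Mul(Add(-274464, Rational(219482, 271573)), Add(Mul(-102341, Pow(491003, -1)), Pow(-365, 2))) = Mul(Rational(-74536792390, 271573), Add(Mul(-102341, Rational(1, 491003)), 133225)) = Mul(Rational(-74536792390, 271573), Add(Rational(-102341, 491003), 133225)) = Mul(Rational(-74536792390, 271573), Rational(65413772334, 491003)) = Rational(-4875732767906083738260, 133343157719)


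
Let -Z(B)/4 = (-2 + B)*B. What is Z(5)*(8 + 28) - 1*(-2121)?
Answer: -39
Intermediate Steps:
Z(B) = -4*B*(-2 + B) (Z(B) = -4*(-2 + B)*B = -4*B*(-2 + B))
Z(5)*(8 + 28) - 1*(-2121) = (4*5*(2 - 1*5))*(8 + 28) - 1*(-2121) = (4*5*(2 - 5))*36 + 2121 = (4*5*(-3))*36 + 2121 = -60*36 + 2121 = -2160 + 2121 = -39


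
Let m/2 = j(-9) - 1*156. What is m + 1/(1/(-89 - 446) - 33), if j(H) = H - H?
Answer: -5509207/17656 ≈ -312.03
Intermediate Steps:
j(H) = 0
m = -312 (m = 2*(0 - 1*156) = 2*(0 - 156) = 2*(-156) = -312)
m + 1/(1/(-89 - 446) - 33) = -312 + 1/(1/(-89 - 446) - 33) = -312 + 1/(1/(-535) - 33) = -312 + 1/(-1/535 - 33) = -312 + 1/(-17656/535) = -312 - 535/17656 = -5509207/17656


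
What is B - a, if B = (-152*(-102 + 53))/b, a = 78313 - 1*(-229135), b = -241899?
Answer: -10624481600/34557 ≈ -3.0745e+5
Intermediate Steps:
a = 307448 (a = 78313 + 229135 = 307448)
B = -1064/34557 (B = -152*(-102 + 53)/(-241899) = -152*(-49)*(-1/241899) = 7448*(-1/241899) = -1064/34557 ≈ -0.030790)
B - a = -1064/34557 - 1*307448 = -1064/34557 - 307448 = -10624481600/34557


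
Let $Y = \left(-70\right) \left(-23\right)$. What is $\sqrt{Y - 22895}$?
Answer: $3 i \sqrt{2365} \approx 145.89 i$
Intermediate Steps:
$Y = 1610$
$\sqrt{Y - 22895} = \sqrt{1610 - 22895} = \sqrt{-21285} = 3 i \sqrt{2365}$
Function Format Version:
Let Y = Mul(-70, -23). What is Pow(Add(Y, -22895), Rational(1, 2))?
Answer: Mul(3, I, Pow(2365, Rational(1, 2))) ≈ Mul(145.89, I)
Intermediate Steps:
Y = 1610
Pow(Add(Y, -22895), Rational(1, 2)) = Pow(Add(1610, -22895), Rational(1, 2)) = Pow(-21285, Rational(1, 2)) = Mul(3, I, Pow(2365, Rational(1, 2)))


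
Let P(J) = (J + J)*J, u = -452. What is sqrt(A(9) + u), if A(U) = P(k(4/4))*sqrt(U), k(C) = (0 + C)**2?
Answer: I*sqrt(446) ≈ 21.119*I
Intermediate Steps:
k(C) = C**2
P(J) = 2*J**2 (P(J) = (2*J)*J = 2*J**2)
A(U) = 2*sqrt(U) (A(U) = (2*((4/4)**2)**2)*sqrt(U) = (2*((4*(1/4))**2)**2)*sqrt(U) = (2*(1**2)**2)*sqrt(U) = (2*1**2)*sqrt(U) = (2*1)*sqrt(U) = 2*sqrt(U))
sqrt(A(9) + u) = sqrt(2*sqrt(9) - 452) = sqrt(2*3 - 452) = sqrt(6 - 452) = sqrt(-446) = I*sqrt(446)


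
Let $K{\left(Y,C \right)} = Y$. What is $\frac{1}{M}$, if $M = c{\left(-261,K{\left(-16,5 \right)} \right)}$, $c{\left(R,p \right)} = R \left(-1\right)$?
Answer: $\frac{1}{261} \approx 0.0038314$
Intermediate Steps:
$c{\left(R,p \right)} = - R$
$M = 261$ ($M = \left(-1\right) \left(-261\right) = 261$)
$\frac{1}{M} = \frac{1}{261}$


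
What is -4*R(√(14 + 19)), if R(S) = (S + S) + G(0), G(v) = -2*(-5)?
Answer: -40 - 8*√33 ≈ -85.957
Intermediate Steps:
G(v) = 10
R(S) = 10 + 2*S (R(S) = (S + S) + 10 = 2*S + 10 = 10 + 2*S)
-4*R(√(14 + 19)) = -4*(10 + 2*√(14 + 19)) = -4*(10 + 2*√33) = -40 - 8*√33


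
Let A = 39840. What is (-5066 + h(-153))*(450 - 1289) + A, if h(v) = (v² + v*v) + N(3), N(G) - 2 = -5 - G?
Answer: -34985054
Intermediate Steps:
N(G) = -3 - G (N(G) = 2 + (-5 - G) = -3 - G)
h(v) = -6 + 2*v² (h(v) = (v² + v*v) + (-3 - 1*3) = (v² + v²) + (-3 - 3) = 2*v² - 6 = -6 + 2*v²)
(-5066 + h(-153))*(450 - 1289) + A = (-5066 + (-6 + 2*(-153)²))*(450 - 1289) + 39840 = (-5066 + (-6 + 2*23409))*(-839) + 39840 = (-5066 + (-6 + 46818))*(-839) + 39840 = (-5066 + 46812)*(-839) + 39840 = 41746*(-839) + 39840 = -35024894 + 39840 = -34985054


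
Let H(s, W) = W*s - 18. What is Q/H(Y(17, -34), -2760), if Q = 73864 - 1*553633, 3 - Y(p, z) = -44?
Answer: 159923/43246 ≈ 3.6980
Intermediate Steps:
Y(p, z) = 47 (Y(p, z) = 3 - 1*(-44) = 3 + 44 = 47)
Q = -479769 (Q = 73864 - 553633 = -479769)
H(s, W) = -18 + W*s
Q/H(Y(17, -34), -2760) = -479769/(-18 - 2760*47) = -479769/(-18 - 129720) = -479769/(-129738) = -479769*(-1/129738) = 159923/43246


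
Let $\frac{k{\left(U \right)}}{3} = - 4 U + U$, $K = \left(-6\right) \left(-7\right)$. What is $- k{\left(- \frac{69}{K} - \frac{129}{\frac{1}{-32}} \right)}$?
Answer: $\frac{519921}{14} \approx 37137.0$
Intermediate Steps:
$K = 42$
$k{\left(U \right)} = - 9 U$ ($k{\left(U \right)} = 3 \left(- 4 U + U\right) = 3 \left(- 3 U\right) = - 9 U$)
$- k{\left(- \frac{69}{K} - \frac{129}{\frac{1}{-32}} \right)} = - \left(-9\right) \left(- \frac{69}{42} - \frac{129}{\frac{1}{-32}}\right) = - \left(-9\right) \left(\left(-69\right) \frac{1}{42} - \frac{129}{- \frac{1}{32}}\right) = - \left(-9\right) \left(- \frac{23}{14} - -4128\right) = - \left(-9\right) \left(- \frac{23}{14} + 4128\right) = - \frac{\left(-9\right) 57769}{14} = \left(-1\right) \left(- \frac{519921}{14}\right) = \frac{519921}{14}$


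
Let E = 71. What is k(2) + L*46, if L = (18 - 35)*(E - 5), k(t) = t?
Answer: -51610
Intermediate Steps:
L = -1122 (L = (18 - 35)*(71 - 5) = -17*66 = -1122)
k(2) + L*46 = 2 - 1122*46 = 2 - 51612 = -51610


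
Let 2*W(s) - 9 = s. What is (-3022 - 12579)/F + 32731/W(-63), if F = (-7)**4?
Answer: -79008358/64827 ≈ -1218.8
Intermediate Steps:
F = 2401
W(s) = 9/2 + s/2
(-3022 - 12579)/F + 32731/W(-63) = (-3022 - 12579)/2401 + 32731/(9/2 + (1/2)*(-63)) = -15601*1/2401 + 32731/(9/2 - 63/2) = -15601/2401 + 32731/(-27) = -15601/2401 + 32731*(-1/27) = -15601/2401 - 32731/27 = -79008358/64827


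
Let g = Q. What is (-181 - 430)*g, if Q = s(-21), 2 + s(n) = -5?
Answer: 4277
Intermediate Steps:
s(n) = -7 (s(n) = -2 - 5 = -7)
Q = -7
g = -7
(-181 - 430)*g = (-181 - 430)*(-7) = -611*(-7) = 4277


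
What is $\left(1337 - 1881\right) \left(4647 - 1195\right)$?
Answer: $-1877888$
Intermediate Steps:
$\left(1337 - 1881\right) \left(4647 - 1195\right) = \left(-544\right) 3452 = -1877888$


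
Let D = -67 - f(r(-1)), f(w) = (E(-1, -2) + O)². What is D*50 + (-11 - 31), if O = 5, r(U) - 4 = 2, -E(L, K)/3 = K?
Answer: -9442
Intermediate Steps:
E(L, K) = -3*K
r(U) = 6 (r(U) = 4 + 2 = 6)
f(w) = 121 (f(w) = (-3*(-2) + 5)² = (6 + 5)² = 11² = 121)
D = -188 (D = -67 - 1*121 = -67 - 121 = -188)
D*50 + (-11 - 31) = -188*50 + (-11 - 31) = -9400 - 42 = -9442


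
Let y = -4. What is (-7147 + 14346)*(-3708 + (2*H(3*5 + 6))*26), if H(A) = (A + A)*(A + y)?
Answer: 240590580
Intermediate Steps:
H(A) = 2*A*(-4 + A) (H(A) = (A + A)*(A - 4) = (2*A)*(-4 + A) = 2*A*(-4 + A))
(-7147 + 14346)*(-3708 + (2*H(3*5 + 6))*26) = (-7147 + 14346)*(-3708 + (2*(2*(3*5 + 6)*(-4 + (3*5 + 6))))*26) = 7199*(-3708 + (2*(2*(15 + 6)*(-4 + (15 + 6))))*26) = 7199*(-3708 + (2*(2*21*(-4 + 21)))*26) = 7199*(-3708 + (2*(2*21*17))*26) = 7199*(-3708 + (2*714)*26) = 7199*(-3708 + 1428*26) = 7199*(-3708 + 37128) = 7199*33420 = 240590580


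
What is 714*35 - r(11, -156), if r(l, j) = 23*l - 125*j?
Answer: 5237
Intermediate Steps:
r(l, j) = -125*j + 23*l
714*35 - r(11, -156) = 714*35 - (-125*(-156) + 23*11) = 24990 - (19500 + 253) = 24990 - 1*19753 = 24990 - 19753 = 5237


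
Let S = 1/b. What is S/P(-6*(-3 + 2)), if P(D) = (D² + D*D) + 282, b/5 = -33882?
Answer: -1/59971140 ≈ -1.6675e-8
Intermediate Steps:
b = -169410 (b = 5*(-33882) = -169410)
P(D) = 282 + 2*D² (P(D) = (D² + D²) + 282 = 2*D² + 282 = 282 + 2*D²)
S = -1/169410 (S = 1/(-169410) = -1/169410 ≈ -5.9028e-6)
S/P(-6*(-3 + 2)) = -1/(169410*(282 + 2*(-6*(-3 + 2))²)) = -1/(169410*(282 + 2*(-6*(-1))²)) = -1/(169410*(282 + 2*6²)) = -1/(169410*(282 + 2*36)) = -1/(169410*(282 + 72)) = -1/169410/354 = -1/169410*1/354 = -1/59971140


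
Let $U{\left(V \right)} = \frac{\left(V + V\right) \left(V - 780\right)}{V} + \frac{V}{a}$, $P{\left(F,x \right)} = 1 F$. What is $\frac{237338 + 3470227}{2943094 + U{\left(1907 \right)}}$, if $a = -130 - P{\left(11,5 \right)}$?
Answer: $\frac{522766665}{415292161} \approx 1.2588$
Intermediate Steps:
$P{\left(F,x \right)} = F$
$a = -141$ ($a = -130 - 11 = -141$)
$U{\left(V \right)} = -1560 + \frac{281 V}{141}$ ($U{\left(V \right)} = \frac{\left(V + V\right) \left(V - 780\right)}{V} + \frac{V}{-141} = \frac{2 V \left(-780 + V\right)}{V} + V \left(- \frac{1}{141}\right) = \frac{2 V \left(-780 + V\right)}{V} - \frac{V}{141} = \left(-1560 + 2 V\right) - \frac{V}{141} = -1560 + \frac{281 V}{141}$)
$\frac{237338 + 3470227}{2943094 + U{\left(1907 \right)}} = \frac{237338 + 3470227}{2943094 + \left(-1560 + \frac{281}{141} \cdot 1907\right)} = \frac{3707565}{2943094 + \left(-1560 + \frac{535867}{141}\right)} = \frac{3707565}{2943094 + \frac{315907}{141}} = \frac{3707565}{\frac{415292161}{141}} = 3707565 \cdot \frac{141}{415292161} = \frac{522766665}{415292161}$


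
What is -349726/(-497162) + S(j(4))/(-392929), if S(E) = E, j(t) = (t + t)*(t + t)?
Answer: 68692834543/97674683749 ≈ 0.70328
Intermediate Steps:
j(t) = 4*t² (j(t) = (2*t)*(2*t) = 4*t²)
-349726/(-497162) + S(j(4))/(-392929) = -349726/(-497162) + (4*4²)/(-392929) = -349726*(-1/497162) + (4*16)*(-1/392929) = 174863/248581 + 64*(-1/392929) = 174863/248581 - 64/392929 = 68692834543/97674683749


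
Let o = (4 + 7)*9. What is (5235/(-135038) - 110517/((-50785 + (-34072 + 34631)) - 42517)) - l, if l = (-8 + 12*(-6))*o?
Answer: 99203166018321/12523829234 ≈ 7921.2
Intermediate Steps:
o = 99 (o = 11*9 = 99)
l = -7920 (l = (-8 + 12*(-6))*99 = (-8 - 72)*99 = -80*99 = -7920)
(5235/(-135038) - 110517/((-50785 + (-34072 + 34631)) - 42517)) - l = (5235/(-135038) - 110517/((-50785 + (-34072 + 34631)) - 42517)) - 1*(-7920) = (5235*(-1/135038) - 110517/((-50785 + 559) - 42517)) + 7920 = (-5235/135038 - 110517/(-50226 - 42517)) + 7920 = (-5235/135038 - 110517/(-92743)) + 7920 = (-5235/135038 - 110517*(-1/92743)) + 7920 = (-5235/135038 + 110517/92743) + 7920 = 14438485041/12523829234 + 7920 = 99203166018321/12523829234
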